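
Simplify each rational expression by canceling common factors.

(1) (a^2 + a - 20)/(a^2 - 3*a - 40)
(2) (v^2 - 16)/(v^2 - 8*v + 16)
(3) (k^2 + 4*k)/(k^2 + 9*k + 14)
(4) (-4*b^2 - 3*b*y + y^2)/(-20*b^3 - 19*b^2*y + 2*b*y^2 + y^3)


(1) = (a - 4)/(a - 8)
(2) = (v + 4)/(v - 4)
(3) = (k^2 + 4*k)/(k^2 + 9*k + 14)
(4) = 1/(5*b + y)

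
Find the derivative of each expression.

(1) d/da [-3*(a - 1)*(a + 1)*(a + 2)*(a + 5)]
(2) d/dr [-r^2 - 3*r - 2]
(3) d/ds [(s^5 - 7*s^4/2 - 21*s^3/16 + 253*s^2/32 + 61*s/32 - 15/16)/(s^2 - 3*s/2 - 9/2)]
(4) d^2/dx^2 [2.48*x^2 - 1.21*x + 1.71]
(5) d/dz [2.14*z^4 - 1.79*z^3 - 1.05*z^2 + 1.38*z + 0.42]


(1) = -12*a^3 - 63*a^2 - 54*a + 21
(2) = -2*r - 3
(3) = (192*s^4 + 320*s^3 - 324*s^2 - 540*s - 71)/(16*(4*s^2 + 12*s + 9))
(4) = 4.96000000000000
(5) = 8.56*z^3 - 5.37*z^2 - 2.1*z + 1.38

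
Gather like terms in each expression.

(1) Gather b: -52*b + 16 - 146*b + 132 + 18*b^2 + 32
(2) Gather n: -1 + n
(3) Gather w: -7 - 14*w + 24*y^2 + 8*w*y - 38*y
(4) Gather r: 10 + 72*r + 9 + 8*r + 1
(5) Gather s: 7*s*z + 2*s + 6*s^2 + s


(1) = 18*b^2 - 198*b + 180
(2) = n - 1
(3) = w*(8*y - 14) + 24*y^2 - 38*y - 7
(4) = 80*r + 20
(5) = 6*s^2 + s*(7*z + 3)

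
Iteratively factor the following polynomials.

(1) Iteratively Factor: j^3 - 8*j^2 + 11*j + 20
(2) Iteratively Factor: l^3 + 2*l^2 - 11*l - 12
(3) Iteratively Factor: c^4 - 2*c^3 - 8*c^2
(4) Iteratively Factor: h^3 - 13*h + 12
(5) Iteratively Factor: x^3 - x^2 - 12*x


(1) = (j - 4)*(j^2 - 4*j - 5) = (j - 4)*(j + 1)*(j - 5)
(2) = (l + 1)*(l^2 + l - 12) = (l - 3)*(l + 1)*(l + 4)
(3) = (c)*(c^3 - 2*c^2 - 8*c) = c^2*(c^2 - 2*c - 8) = c^2*(c + 2)*(c - 4)
(4) = (h + 4)*(h^2 - 4*h + 3) = (h - 3)*(h + 4)*(h - 1)
(5) = (x)*(x^2 - x - 12) = x*(x - 4)*(x + 3)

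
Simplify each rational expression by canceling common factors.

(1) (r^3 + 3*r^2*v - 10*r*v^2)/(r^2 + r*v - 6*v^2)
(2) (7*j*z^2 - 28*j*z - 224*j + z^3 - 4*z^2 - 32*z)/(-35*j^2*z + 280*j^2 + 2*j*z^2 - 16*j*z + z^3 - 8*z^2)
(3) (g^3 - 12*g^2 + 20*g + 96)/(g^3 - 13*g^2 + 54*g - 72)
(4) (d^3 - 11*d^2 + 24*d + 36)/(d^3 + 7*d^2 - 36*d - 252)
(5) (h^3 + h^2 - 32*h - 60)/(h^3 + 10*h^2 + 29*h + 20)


(1) = (r^2 + 5*r*v)/(r + 3*v)
(2) = (z + 4)/(-5*j + z)
(3) = (g^2 - 6*g - 16)/(g^2 - 7*g + 12)
(4) = (d^2 - 5*d - 6)/(d^2 + 13*d + 42)
(5) = (h^2 - 4*h - 12)/(h^2 + 5*h + 4)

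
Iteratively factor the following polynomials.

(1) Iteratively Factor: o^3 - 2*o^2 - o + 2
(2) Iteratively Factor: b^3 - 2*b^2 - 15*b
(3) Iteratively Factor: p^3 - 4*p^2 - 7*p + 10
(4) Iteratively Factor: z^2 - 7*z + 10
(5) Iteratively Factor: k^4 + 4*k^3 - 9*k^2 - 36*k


(1) = (o - 1)*(o^2 - o - 2) = (o - 1)*(o + 1)*(o - 2)
(2) = (b + 3)*(b^2 - 5*b) = b*(b + 3)*(b - 5)
(3) = (p + 2)*(p^2 - 6*p + 5) = (p - 5)*(p + 2)*(p - 1)
(4) = (z - 5)*(z - 2)
(5) = (k + 4)*(k^3 - 9*k) = (k + 3)*(k + 4)*(k^2 - 3*k) = k*(k + 3)*(k + 4)*(k - 3)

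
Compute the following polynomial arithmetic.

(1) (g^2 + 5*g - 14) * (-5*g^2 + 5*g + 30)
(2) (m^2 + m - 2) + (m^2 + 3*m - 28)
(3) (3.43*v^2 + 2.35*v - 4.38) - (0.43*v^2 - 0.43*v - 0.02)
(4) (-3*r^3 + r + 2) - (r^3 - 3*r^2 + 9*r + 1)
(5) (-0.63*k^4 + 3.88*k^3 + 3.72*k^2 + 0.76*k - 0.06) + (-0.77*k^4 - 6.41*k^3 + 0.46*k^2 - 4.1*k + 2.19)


(1) = -5*g^4 - 20*g^3 + 125*g^2 + 80*g - 420
(2) = 2*m^2 + 4*m - 30
(3) = 3.0*v^2 + 2.78*v - 4.36
(4) = -4*r^3 + 3*r^2 - 8*r + 1
(5) = -1.4*k^4 - 2.53*k^3 + 4.18*k^2 - 3.34*k + 2.13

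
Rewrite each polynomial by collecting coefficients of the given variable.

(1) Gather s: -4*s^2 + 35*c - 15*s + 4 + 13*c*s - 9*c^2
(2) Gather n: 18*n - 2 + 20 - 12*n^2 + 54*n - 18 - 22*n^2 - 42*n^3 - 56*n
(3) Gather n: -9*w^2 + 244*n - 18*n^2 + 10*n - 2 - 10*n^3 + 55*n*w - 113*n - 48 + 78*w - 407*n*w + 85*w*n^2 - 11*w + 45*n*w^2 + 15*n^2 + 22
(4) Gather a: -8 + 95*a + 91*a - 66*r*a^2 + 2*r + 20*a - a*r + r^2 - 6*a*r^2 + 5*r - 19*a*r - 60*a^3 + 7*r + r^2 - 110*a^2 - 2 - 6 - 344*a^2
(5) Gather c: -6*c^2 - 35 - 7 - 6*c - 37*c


(1) = -9*c^2 + 35*c - 4*s^2 + s*(13*c - 15) + 4
(2) = -42*n^3 - 34*n^2 + 16*n
(3) = -10*n^3 + n^2*(85*w - 3) + n*(45*w^2 - 352*w + 141) - 9*w^2 + 67*w - 28
(4) = -60*a^3 + a^2*(-66*r - 454) + a*(-6*r^2 - 20*r + 206) + 2*r^2 + 14*r - 16
(5) = -6*c^2 - 43*c - 42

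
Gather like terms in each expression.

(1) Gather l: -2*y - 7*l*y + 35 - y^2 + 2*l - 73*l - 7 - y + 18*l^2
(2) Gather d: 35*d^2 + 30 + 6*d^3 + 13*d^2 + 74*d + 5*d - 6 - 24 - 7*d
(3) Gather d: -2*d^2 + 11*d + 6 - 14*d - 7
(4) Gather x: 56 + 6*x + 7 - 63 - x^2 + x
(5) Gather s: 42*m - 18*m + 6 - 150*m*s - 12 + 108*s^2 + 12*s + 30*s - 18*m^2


(1) = 18*l^2 + l*(-7*y - 71) - y^2 - 3*y + 28
(2) = 6*d^3 + 48*d^2 + 72*d
(3) = -2*d^2 - 3*d - 1
(4) = -x^2 + 7*x
(5) = -18*m^2 + 24*m + 108*s^2 + s*(42 - 150*m) - 6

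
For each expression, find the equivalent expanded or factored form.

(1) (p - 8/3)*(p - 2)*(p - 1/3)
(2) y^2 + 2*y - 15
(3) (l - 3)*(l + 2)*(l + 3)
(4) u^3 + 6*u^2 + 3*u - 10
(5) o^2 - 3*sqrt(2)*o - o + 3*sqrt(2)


(1) = p^3 - 5*p^2 + 62*p/9 - 16/9
(2) = (y - 3)*(y + 5)
(3) = l^3 + 2*l^2 - 9*l - 18
(4) = (u - 1)*(u + 2)*(u + 5)
(5) = (o - 1)*(o - 3*sqrt(2))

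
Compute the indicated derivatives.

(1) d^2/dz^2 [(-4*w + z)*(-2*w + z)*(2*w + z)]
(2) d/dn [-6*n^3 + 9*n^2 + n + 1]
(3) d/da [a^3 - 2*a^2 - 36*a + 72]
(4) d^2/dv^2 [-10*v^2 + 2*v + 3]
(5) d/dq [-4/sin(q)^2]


(1) = -8*w + 6*z
(2) = -18*n^2 + 18*n + 1
(3) = 3*a^2 - 4*a - 36
(4) = -20
(5) = 8*cos(q)/sin(q)^3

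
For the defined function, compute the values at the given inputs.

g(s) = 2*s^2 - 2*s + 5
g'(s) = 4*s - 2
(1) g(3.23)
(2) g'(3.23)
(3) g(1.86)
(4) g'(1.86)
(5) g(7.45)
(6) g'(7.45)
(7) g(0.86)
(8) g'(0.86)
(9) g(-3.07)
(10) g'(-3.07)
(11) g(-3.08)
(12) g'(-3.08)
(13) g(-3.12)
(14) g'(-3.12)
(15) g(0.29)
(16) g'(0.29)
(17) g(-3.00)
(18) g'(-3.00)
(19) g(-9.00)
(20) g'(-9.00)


(1) = 19.41
(2) = 10.92
(3) = 8.20
(4) = 5.44
(5) = 101.11
(6) = 27.80
(7) = 4.76
(8) = 1.44
(9) = 29.99
(10) = -14.28
(11) = 30.13
(12) = -14.32
(13) = 30.71
(14) = -14.48
(15) = 4.59
(16) = -0.84
(17) = 29.00
(18) = -14.00
(19) = 185.00
(20) = -38.00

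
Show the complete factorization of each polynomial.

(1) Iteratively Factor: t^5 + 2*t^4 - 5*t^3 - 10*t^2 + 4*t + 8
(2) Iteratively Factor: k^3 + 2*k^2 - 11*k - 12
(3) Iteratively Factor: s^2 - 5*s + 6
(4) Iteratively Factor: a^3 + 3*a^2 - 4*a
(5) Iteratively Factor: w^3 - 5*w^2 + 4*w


(1) = (t - 1)*(t^4 + 3*t^3 - 2*t^2 - 12*t - 8) = (t - 2)*(t - 1)*(t^3 + 5*t^2 + 8*t + 4) = (t - 2)*(t - 1)*(t + 2)*(t^2 + 3*t + 2) = (t - 2)*(t - 1)*(t + 2)^2*(t + 1)
(2) = (k - 3)*(k^2 + 5*k + 4) = (k - 3)*(k + 4)*(k + 1)
(3) = (s - 3)*(s - 2)
(4) = (a - 1)*(a^2 + 4*a) = a*(a - 1)*(a + 4)
(5) = (w)*(w^2 - 5*w + 4) = w*(w - 4)*(w - 1)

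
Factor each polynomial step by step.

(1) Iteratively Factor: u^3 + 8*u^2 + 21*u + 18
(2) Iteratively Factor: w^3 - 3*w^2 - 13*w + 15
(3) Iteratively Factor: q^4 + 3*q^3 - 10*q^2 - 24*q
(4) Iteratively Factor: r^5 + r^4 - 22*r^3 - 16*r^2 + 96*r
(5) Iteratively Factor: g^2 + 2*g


(1) = (u + 3)*(u^2 + 5*u + 6) = (u + 2)*(u + 3)*(u + 3)
(2) = (w - 1)*(w^2 - 2*w - 15) = (w - 1)*(w + 3)*(w - 5)
(3) = (q + 2)*(q^3 + q^2 - 12*q) = (q - 3)*(q + 2)*(q^2 + 4*q) = q*(q - 3)*(q + 2)*(q + 4)
(4) = (r)*(r^4 + r^3 - 22*r^2 - 16*r + 96) = r*(r - 2)*(r^3 + 3*r^2 - 16*r - 48) = r*(r - 4)*(r - 2)*(r^2 + 7*r + 12) = r*(r - 4)*(r - 2)*(r + 3)*(r + 4)
(5) = (g + 2)*(g)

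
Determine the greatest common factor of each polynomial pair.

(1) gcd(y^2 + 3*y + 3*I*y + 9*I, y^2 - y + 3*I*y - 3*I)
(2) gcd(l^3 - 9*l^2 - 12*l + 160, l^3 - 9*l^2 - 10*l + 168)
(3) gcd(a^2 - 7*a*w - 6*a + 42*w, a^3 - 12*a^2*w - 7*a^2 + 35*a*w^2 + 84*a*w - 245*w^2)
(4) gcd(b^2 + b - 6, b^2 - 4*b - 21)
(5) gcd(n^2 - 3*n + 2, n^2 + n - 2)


(1) = gcd((y + 3)*(y + 3*I), (y - 1)*(y + 3*I)) = y + 3*I
(2) = l + 4
(3) = -a + 7*w
(4) = b + 3
(5) = n - 1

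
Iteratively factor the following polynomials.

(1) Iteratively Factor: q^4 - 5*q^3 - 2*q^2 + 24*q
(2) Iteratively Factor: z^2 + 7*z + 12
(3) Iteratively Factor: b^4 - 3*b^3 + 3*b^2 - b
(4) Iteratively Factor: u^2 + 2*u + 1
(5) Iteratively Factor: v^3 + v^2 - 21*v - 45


(1) = (q)*(q^3 - 5*q^2 - 2*q + 24) = q*(q - 4)*(q^2 - q - 6) = q*(q - 4)*(q + 2)*(q - 3)
(2) = (z + 3)*(z + 4)
(3) = (b - 1)*(b^3 - 2*b^2 + b) = (b - 1)^2*(b^2 - b) = (b - 1)^3*(b)
(4) = (u + 1)*(u + 1)
(5) = (v + 3)*(v^2 - 2*v - 15) = (v + 3)^2*(v - 5)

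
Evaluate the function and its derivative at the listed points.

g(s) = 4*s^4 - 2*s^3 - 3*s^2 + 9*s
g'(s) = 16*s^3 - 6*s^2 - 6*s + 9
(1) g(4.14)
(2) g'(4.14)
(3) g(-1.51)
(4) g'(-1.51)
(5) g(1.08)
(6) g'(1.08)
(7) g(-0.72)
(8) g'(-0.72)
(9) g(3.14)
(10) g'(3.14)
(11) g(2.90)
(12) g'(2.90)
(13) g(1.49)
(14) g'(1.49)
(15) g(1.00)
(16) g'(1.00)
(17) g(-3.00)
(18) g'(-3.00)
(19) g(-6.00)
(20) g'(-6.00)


(1) = 1018.99
(2) = 1016.65
(3) = 7.25
(4) = -50.71
(5) = 9.14
(6) = 15.68
(7) = -6.21
(8) = 4.24
(9) = 325.61
(10) = 426.35
(11) = 235.00
(12) = 331.36
(13) = 19.85
(14) = 39.67
(15) = 8.00
(16) = 13.00
(17) = 324.00
(18) = -459.00
(19) = 5454.00
(20) = -3627.00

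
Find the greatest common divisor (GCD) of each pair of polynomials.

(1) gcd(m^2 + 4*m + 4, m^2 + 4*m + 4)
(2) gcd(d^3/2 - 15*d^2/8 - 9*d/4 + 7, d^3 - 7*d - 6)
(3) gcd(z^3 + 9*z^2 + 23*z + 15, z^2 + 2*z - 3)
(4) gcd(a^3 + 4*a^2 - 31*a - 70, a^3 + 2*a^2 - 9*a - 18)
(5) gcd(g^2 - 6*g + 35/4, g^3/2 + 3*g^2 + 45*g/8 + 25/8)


(1) = gcd((m + 2)^2, (m + 2)^2) = m^2 + 4*m + 4
(2) = d + 2
(3) = gcd((z + 1)*(z + 3)*(z + 5), (z - 1)*(z + 3)) = z + 3
(4) = a + 2
(5) = gcd((g - 7/2)*(g - 5/2), (g/2 + 1/2)*(g + 5/2)^2) = 1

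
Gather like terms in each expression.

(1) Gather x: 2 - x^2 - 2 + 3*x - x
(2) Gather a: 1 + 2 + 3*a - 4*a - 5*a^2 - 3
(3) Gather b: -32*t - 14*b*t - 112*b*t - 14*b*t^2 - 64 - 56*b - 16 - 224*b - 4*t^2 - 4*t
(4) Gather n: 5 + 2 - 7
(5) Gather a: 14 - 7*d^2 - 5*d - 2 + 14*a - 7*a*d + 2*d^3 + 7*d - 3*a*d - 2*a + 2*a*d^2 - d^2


(1) = -x^2 + 2*x
(2) = -5*a^2 - a
(3) = b*(-14*t^2 - 126*t - 280) - 4*t^2 - 36*t - 80
(4) = 0
(5) = a*(2*d^2 - 10*d + 12) + 2*d^3 - 8*d^2 + 2*d + 12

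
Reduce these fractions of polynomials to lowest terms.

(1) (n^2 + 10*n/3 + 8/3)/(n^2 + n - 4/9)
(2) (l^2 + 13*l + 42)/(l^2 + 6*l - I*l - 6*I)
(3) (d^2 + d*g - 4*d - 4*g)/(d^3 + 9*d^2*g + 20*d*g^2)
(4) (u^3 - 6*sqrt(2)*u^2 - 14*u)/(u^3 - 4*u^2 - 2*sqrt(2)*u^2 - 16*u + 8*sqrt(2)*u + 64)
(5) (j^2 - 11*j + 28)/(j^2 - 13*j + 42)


(1) = (3*n + 6)/(3*n - 1)
(2) = (l + 7)/(l - I)
(3) = (d^2 + d*g - 4*d - 4*g)/(d^3 + 9*d^2*g + 20*d*g^2)
(4) = (u^3 - 6*sqrt(2)*u^2 - 14*u)/(u^3 + u^2*(-4 - 2*sqrt(2)) + u*(-16 + 8*sqrt(2)) + 64)
(5) = (j - 4)/(j - 6)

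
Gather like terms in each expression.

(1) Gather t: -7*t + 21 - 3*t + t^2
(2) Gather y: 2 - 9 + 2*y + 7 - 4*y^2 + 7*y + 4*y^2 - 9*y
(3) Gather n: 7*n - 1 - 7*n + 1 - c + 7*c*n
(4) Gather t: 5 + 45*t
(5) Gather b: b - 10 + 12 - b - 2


(1) = t^2 - 10*t + 21
(2) = 0
(3) = 7*c*n - c
(4) = 45*t + 5
(5) = 0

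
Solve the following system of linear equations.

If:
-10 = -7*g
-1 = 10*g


Then:
No Solution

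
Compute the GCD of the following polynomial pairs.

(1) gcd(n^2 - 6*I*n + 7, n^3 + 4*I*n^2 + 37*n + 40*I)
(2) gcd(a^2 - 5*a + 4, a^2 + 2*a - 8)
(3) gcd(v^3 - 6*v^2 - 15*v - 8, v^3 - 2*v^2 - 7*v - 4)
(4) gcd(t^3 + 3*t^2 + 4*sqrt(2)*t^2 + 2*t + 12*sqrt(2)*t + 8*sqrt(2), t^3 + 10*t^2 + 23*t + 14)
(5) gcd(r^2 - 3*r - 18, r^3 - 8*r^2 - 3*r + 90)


(1) = gcd((n - 7*I)*(n + I), (n - 5*I)*(n + I)*(n + 8*I)) = n + I
(2) = 1
(3) = gcd((v - 8)*(v + 1)^2, (v - 4)*(v + 1)^2) = v^2 + 2*v + 1
(4) = gcd((t + 1)*(t + 2)*(t + 4*sqrt(2)), (t + 1)*(t + 2)*(t + 7)) = t^2 + 3*t + 2
(5) = r^2 - 3*r - 18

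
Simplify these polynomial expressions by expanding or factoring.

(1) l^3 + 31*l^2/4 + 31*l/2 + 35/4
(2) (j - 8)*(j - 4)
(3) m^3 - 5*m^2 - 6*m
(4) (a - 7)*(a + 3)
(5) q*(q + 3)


(1) = (l + 1)*(l + 7/4)*(l + 5)
(2) = j^2 - 12*j + 32
(3) = m*(m - 6)*(m + 1)
(4) = a^2 - 4*a - 21
(5) = q^2 + 3*q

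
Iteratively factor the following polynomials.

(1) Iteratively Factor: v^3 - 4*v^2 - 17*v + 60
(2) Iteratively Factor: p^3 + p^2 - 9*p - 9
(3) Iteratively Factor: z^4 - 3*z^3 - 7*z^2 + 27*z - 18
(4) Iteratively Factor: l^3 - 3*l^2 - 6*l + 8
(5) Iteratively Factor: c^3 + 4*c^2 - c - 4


(1) = (v + 4)*(v^2 - 8*v + 15) = (v - 5)*(v + 4)*(v - 3)
(2) = (p - 3)*(p^2 + 4*p + 3) = (p - 3)*(p + 1)*(p + 3)
(3) = (z - 2)*(z^3 - z^2 - 9*z + 9) = (z - 2)*(z - 1)*(z^2 - 9) = (z - 2)*(z - 1)*(z + 3)*(z - 3)
(4) = (l + 2)*(l^2 - 5*l + 4) = (l - 1)*(l + 2)*(l - 4)
(5) = (c - 1)*(c^2 + 5*c + 4) = (c - 1)*(c + 4)*(c + 1)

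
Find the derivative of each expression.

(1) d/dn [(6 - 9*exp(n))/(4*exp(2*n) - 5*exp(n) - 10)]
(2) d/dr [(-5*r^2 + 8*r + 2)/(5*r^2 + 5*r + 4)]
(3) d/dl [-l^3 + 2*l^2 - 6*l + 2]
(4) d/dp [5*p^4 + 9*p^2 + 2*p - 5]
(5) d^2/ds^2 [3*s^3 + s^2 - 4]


(1) = (36*exp(2*n) - 48*exp(n) + 120)*exp(n)/(16*exp(4*n) - 40*exp(3*n) - 55*exp(2*n) + 100*exp(n) + 100)
(2) = (-65*r^2 - 60*r + 22)/(25*r^4 + 50*r^3 + 65*r^2 + 40*r + 16)
(3) = -3*l^2 + 4*l - 6
(4) = 20*p^3 + 18*p + 2
(5) = 18*s + 2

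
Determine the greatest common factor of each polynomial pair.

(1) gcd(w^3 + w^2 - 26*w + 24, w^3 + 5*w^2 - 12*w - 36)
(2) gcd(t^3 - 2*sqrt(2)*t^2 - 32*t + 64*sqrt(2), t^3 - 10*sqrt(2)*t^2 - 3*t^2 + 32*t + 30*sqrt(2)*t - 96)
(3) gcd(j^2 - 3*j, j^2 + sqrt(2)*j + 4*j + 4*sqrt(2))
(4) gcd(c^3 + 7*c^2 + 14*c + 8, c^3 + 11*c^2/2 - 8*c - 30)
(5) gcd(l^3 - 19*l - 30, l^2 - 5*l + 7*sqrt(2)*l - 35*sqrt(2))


(1) = gcd((w - 4)*(w - 1)*(w + 6), (w - 3)*(w + 2)*(w + 6)) = w + 6
(2) = t - 2*sqrt(2)
(3) = gcd(j*(j - 3), (j + 4)*(j + sqrt(2))) = 1
(4) = gcd((c + 1)*(c + 2)*(c + 4), (c - 5/2)*(c + 2)*(c + 6)) = c + 2
(5) = gcd((l - 5)*(l + 2)*(l + 3), (l - 5)*(l + 7*sqrt(2))) = l - 5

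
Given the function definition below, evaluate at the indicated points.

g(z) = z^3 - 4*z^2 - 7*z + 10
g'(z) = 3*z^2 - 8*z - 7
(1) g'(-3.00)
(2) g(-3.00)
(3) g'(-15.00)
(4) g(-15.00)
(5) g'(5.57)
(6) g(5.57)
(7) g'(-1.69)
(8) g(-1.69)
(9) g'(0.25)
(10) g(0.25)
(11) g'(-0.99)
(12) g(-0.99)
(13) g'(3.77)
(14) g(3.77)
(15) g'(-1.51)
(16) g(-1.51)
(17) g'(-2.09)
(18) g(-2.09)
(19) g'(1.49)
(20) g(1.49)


(1) = 44.00
(2) = -32.00
(3) = 788.00
(4) = -4160.00
(5) = 41.51
(6) = 19.72
(7) = 15.09
(8) = 5.58
(9) = -8.81
(10) = 8.02
(11) = 3.86
(12) = 12.04
(13) = 5.48
(14) = -19.66
(15) = 11.92
(16) = 8.01
(17) = 22.82
(18) = -1.97
(19) = -12.26
(20) = -6.00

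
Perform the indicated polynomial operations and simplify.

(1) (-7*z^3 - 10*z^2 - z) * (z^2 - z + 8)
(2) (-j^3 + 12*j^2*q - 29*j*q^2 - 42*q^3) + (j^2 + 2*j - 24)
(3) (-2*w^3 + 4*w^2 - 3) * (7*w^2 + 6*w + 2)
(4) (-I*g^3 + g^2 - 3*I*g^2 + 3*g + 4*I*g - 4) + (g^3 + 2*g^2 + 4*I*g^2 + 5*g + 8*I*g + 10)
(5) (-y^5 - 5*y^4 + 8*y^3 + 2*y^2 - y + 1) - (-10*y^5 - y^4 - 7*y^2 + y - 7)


(1) = -7*z^5 - 3*z^4 - 47*z^3 - 79*z^2 - 8*z
(2) = -j^3 + 12*j^2*q + j^2 - 29*j*q^2 + 2*j - 42*q^3 - 24
(3) = -14*w^5 + 16*w^4 + 20*w^3 - 13*w^2 - 18*w - 6
(4) = g^3 - I*g^3 + 3*g^2 + I*g^2 + 8*g + 12*I*g + 6
(5) = 9*y^5 - 4*y^4 + 8*y^3 + 9*y^2 - 2*y + 8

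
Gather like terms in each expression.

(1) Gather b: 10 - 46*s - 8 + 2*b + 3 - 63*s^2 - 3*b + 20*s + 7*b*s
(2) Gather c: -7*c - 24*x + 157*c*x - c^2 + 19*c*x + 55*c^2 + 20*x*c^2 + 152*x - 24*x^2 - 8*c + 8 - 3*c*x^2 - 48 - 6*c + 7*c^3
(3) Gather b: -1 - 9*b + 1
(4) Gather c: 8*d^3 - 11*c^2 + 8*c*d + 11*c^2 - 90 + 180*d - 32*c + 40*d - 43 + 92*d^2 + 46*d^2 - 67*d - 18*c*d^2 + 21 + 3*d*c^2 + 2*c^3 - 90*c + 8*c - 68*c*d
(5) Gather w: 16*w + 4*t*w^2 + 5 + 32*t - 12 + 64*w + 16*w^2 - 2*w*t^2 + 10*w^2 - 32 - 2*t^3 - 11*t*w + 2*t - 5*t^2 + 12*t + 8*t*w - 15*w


(1) = b*(7*s - 1) - 63*s^2 - 26*s + 5
(2) = 7*c^3 + c^2*(20*x + 54) + c*(-3*x^2 + 176*x - 21) - 24*x^2 + 128*x - 40
(3) = -9*b
(4) = 2*c^3 + 3*c^2*d + c*(-18*d^2 - 60*d - 114) + 8*d^3 + 138*d^2 + 153*d - 112
(5) = -2*t^3 - 5*t^2 + 46*t + w^2*(4*t + 26) + w*(-2*t^2 - 3*t + 65) - 39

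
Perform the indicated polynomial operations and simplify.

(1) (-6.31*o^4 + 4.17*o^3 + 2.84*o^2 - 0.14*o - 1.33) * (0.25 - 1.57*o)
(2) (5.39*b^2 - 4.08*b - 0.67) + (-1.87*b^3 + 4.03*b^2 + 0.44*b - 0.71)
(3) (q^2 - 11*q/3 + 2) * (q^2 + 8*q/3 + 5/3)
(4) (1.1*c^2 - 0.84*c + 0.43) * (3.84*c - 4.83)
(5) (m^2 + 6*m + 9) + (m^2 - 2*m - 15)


(1) = 9.9067*o^5 - 8.1244*o^4 - 3.4163*o^3 + 0.9298*o^2 + 2.0531*o - 0.3325
(2) = -1.87*b^3 + 9.42*b^2 - 3.64*b - 1.38
(3) = q^4 - q^3 - 55*q^2/9 - 7*q/9 + 10/3
(4) = 4.224*c^3 - 8.5386*c^2 + 5.7084*c - 2.0769
(5) = 2*m^2 + 4*m - 6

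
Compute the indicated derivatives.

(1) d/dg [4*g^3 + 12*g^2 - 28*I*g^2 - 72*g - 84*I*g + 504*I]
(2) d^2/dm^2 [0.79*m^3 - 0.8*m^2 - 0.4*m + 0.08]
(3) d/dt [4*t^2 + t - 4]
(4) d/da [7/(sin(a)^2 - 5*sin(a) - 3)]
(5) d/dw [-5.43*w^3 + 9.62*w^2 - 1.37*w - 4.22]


(1) = 12*g^2 + g*(24 - 56*I) - 72 - 84*I
(2) = 4.74*m - 1.6
(3) = 8*t + 1
(4) = 7*(5 - 2*sin(a))*cos(a)/(5*sin(a) + cos(a)^2 + 2)^2
(5) = -16.29*w^2 + 19.24*w - 1.37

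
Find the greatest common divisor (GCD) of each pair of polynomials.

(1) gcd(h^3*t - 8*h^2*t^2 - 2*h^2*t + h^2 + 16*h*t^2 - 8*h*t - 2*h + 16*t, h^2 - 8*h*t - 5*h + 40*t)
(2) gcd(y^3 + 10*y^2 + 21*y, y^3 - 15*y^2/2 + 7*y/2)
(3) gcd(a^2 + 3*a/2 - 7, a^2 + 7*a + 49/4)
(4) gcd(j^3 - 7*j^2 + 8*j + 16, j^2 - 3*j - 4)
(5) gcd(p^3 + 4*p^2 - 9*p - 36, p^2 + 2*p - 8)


(1) = -h + 8*t
(2) = gcd(y*(y + 3)*(y + 7), y*(y - 7)*(y - 1/2)) = y
(3) = a + 7/2
(4) = j^2 - 3*j - 4
(5) = p + 4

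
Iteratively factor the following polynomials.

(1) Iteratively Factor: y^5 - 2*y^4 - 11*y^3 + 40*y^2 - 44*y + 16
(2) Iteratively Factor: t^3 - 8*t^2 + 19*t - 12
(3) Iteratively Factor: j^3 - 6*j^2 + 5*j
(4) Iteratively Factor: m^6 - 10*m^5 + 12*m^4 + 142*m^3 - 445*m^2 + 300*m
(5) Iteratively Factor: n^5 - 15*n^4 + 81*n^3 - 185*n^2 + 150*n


(1) = (y + 4)*(y^4 - 6*y^3 + 13*y^2 - 12*y + 4) = (y - 1)*(y + 4)*(y^3 - 5*y^2 + 8*y - 4) = (y - 2)*(y - 1)*(y + 4)*(y^2 - 3*y + 2) = (y - 2)*(y - 1)^2*(y + 4)*(y - 2)
(2) = (t - 4)*(t^2 - 4*t + 3) = (t - 4)*(t - 1)*(t - 3)
(3) = (j - 5)*(j^2 - j) = (j - 5)*(j - 1)*(j)
(4) = (m - 5)*(m^5 - 5*m^4 - 13*m^3 + 77*m^2 - 60*m) = (m - 5)*(m + 4)*(m^4 - 9*m^3 + 23*m^2 - 15*m) = m*(m - 5)*(m + 4)*(m^3 - 9*m^2 + 23*m - 15) = m*(m - 5)*(m - 3)*(m + 4)*(m^2 - 6*m + 5) = m*(m - 5)*(m - 3)*(m - 1)*(m + 4)*(m - 5)
(5) = (n - 3)*(n^4 - 12*n^3 + 45*n^2 - 50*n) = n*(n - 3)*(n^3 - 12*n^2 + 45*n - 50) = n*(n - 5)*(n - 3)*(n^2 - 7*n + 10) = n*(n - 5)^2*(n - 3)*(n - 2)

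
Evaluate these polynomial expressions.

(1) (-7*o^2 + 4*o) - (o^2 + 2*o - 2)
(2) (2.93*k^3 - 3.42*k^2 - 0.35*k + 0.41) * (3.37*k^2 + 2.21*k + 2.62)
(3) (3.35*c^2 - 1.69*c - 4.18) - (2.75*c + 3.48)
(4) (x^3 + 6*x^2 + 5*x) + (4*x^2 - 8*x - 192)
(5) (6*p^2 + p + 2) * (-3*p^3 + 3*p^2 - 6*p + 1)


(1) = -8*o^2 + 2*o + 2
(2) = 9.8741*k^5 - 5.0501*k^4 - 1.0611*k^3 - 8.3522*k^2 - 0.0109*k + 1.0742
(3) = 3.35*c^2 - 4.44*c - 7.66
(4) = x^3 + 10*x^2 - 3*x - 192
(5) = -18*p^5 + 15*p^4 - 39*p^3 + 6*p^2 - 11*p + 2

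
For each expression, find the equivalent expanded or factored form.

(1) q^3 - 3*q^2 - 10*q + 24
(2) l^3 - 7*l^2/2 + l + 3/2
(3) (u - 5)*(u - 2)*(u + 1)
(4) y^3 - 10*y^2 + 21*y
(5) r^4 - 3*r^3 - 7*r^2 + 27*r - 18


(1) = (q - 4)*(q - 2)*(q + 3)
(2) = (l - 3)*(l - 1)*(l + 1/2)
(3) = u^3 - 6*u^2 + 3*u + 10
(4) = y*(y - 7)*(y - 3)
(5) = (r - 3)*(r - 2)*(r - 1)*(r + 3)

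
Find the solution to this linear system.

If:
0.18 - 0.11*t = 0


Then:
t = 1.64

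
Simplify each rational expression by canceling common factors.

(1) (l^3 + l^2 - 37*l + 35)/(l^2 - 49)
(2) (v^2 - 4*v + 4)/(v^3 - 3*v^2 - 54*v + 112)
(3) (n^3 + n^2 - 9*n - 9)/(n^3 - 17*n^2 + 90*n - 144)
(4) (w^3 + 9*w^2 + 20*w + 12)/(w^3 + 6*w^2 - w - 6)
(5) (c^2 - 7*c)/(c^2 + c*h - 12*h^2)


(1) = (l^2 - 6*l + 5)/(l - 7)
(2) = (v - 2)/(v^2 - v - 56)
(3) = (n^2 + 4*n + 3)/(n^2 - 14*n + 48)
(4) = (w + 2)/(w - 1)
(5) = (c^2 - 7*c)/(c^2 + c*h - 12*h^2)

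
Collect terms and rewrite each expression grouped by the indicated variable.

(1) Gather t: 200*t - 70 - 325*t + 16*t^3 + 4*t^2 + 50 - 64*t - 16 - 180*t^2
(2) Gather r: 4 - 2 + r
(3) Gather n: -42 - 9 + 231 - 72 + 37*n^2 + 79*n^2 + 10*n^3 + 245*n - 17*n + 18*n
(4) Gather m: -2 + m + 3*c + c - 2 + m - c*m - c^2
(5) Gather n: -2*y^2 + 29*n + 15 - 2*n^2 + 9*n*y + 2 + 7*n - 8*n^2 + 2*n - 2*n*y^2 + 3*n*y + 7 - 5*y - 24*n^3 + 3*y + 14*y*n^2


(1) = 16*t^3 - 176*t^2 - 189*t - 36
(2) = r + 2
(3) = 10*n^3 + 116*n^2 + 246*n + 108
(4) = -c^2 + 4*c + m*(2 - c) - 4
(5) = -24*n^3 + n^2*(14*y - 10) + n*(-2*y^2 + 12*y + 38) - 2*y^2 - 2*y + 24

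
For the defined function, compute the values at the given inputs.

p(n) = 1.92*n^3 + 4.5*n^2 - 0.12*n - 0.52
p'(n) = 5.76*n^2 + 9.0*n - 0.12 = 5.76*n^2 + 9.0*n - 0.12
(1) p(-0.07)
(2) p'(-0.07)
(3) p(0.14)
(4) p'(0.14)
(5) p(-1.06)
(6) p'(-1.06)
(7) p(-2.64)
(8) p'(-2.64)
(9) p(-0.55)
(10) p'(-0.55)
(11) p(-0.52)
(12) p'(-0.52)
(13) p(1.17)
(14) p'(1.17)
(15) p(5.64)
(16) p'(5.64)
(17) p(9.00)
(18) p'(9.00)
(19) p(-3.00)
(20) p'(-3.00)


(1) = -0.49
(2) = -0.72
(3) = -0.44
(4) = 1.25
(5) = 2.38
(6) = -3.19
(7) = -4.17
(8) = 16.26
(9) = 0.59
(10) = -3.33
(11) = 0.49
(12) = -3.24
(13) = 8.57
(14) = 18.29
(15) = 486.41
(16) = 233.86
(17) = 1762.58
(18) = 547.44
(19) = -11.50
(20) = 24.72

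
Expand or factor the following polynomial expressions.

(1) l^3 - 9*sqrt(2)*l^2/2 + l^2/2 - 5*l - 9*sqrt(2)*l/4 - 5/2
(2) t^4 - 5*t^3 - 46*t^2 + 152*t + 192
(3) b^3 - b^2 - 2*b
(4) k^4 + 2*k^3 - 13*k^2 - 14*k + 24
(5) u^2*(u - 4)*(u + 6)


(1) = (l + 1/2)*(l - 5*sqrt(2))*(l + sqrt(2)/2)
(2) = (t - 8)*(t - 4)*(t + 1)*(t + 6)
(3) = b*(b - 2)*(b + 1)
(4) = (k - 3)*(k - 1)*(k + 2)*(k + 4)
(5) = u^4 + 2*u^3 - 24*u^2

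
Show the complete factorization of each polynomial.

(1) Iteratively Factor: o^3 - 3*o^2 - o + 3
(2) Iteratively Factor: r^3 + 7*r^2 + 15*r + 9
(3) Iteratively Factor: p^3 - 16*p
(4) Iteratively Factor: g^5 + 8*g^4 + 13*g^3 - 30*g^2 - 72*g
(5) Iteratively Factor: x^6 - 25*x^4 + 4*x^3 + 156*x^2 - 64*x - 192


(1) = (o - 1)*(o^2 - 2*o - 3) = (o - 3)*(o - 1)*(o + 1)
(2) = (r + 3)*(r^2 + 4*r + 3) = (r + 1)*(r + 3)*(r + 3)
(3) = (p + 4)*(p^2 - 4*p) = p*(p + 4)*(p - 4)
(4) = (g + 3)*(g^4 + 5*g^3 - 2*g^2 - 24*g) = (g + 3)^2*(g^3 + 2*g^2 - 8*g) = (g + 3)^2*(g + 4)*(g^2 - 2*g) = g*(g + 3)^2*(g + 4)*(g - 2)
(5) = (x - 4)*(x^5 + 4*x^4 - 9*x^3 - 32*x^2 + 28*x + 48) = (x - 4)*(x + 3)*(x^4 + x^3 - 12*x^2 + 4*x + 16) = (x - 4)*(x + 1)*(x + 3)*(x^3 - 12*x + 16) = (x - 4)*(x - 2)*(x + 1)*(x + 3)*(x^2 + 2*x - 8) = (x - 4)*(x - 2)*(x + 1)*(x + 3)*(x + 4)*(x - 2)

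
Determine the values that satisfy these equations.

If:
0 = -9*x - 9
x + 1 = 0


Then:
x = -1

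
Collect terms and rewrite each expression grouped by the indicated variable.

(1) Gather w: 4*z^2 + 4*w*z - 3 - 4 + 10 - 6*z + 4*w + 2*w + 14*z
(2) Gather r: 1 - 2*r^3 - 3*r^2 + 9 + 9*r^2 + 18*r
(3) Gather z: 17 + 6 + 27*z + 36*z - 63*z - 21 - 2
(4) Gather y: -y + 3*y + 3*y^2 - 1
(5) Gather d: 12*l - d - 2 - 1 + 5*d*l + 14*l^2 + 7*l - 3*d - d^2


(1) = w*(4*z + 6) + 4*z^2 + 8*z + 3
(2) = -2*r^3 + 6*r^2 + 18*r + 10
(3) = 0
(4) = 3*y^2 + 2*y - 1
(5) = -d^2 + d*(5*l - 4) + 14*l^2 + 19*l - 3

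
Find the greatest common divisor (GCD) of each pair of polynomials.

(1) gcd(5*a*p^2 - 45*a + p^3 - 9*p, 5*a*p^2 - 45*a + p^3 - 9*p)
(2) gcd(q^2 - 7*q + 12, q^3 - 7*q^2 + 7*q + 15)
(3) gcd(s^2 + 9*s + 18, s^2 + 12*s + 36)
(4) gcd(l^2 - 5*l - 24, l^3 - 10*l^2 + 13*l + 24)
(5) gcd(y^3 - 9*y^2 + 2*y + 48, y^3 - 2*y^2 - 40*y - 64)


(1) = 5*a*p^2 - 45*a + p^3 - 9*p
(2) = q - 3
(3) = s + 6
(4) = l - 8
(5) = y^2 - 6*y - 16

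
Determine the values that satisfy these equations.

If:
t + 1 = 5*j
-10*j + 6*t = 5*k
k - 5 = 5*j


Then:
j = -31/5
k = -26
t = -32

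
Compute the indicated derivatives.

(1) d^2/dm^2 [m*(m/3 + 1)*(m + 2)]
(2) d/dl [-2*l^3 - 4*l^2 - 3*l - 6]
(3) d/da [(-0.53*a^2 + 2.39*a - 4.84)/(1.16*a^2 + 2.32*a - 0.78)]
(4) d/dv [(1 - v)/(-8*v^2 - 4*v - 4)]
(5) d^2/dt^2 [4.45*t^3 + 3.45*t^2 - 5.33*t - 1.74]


(1) = 2*m + 10/3
(2) = -6*l^2 - 8*l - 3
(3) = (-4.002*a^2 + 12.0556*a + 9.3646)/(1.3456*a^4 + 5.3824*a^3 + 3.5728*a^2 - 3.6192*a + 0.6084)
(4) = (2*v^2 + v - (v - 1)*(4*v + 1) + 1)/(4*(2*v^2 + v + 1)^2)
(5) = 26.7*t + 6.9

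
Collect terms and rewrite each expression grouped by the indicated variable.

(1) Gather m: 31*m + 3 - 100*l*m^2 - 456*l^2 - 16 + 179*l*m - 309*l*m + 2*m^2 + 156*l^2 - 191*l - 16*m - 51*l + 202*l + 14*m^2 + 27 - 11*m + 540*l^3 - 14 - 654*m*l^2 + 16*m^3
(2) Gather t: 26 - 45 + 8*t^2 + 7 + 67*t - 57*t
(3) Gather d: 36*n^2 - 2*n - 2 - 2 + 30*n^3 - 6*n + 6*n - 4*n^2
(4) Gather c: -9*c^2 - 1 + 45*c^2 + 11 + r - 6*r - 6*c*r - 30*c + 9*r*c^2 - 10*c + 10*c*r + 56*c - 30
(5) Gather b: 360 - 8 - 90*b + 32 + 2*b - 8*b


(1) = 540*l^3 - 300*l^2 - 40*l + 16*m^3 + m^2*(16 - 100*l) + m*(-654*l^2 - 130*l + 4)
(2) = 8*t^2 + 10*t - 12
(3) = 30*n^3 + 32*n^2 - 2*n - 4
(4) = c^2*(9*r + 36) + c*(4*r + 16) - 5*r - 20
(5) = 384 - 96*b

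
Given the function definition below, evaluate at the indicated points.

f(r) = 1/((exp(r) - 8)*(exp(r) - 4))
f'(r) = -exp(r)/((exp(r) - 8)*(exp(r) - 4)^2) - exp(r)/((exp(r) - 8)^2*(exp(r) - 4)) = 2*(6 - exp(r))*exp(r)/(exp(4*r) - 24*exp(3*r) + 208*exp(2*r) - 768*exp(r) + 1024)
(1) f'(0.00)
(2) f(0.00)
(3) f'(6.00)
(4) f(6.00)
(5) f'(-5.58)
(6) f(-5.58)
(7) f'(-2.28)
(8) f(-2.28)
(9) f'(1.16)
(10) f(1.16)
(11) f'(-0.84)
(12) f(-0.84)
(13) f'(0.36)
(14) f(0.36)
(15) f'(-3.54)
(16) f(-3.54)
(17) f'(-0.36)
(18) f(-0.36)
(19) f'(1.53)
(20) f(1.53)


(1) = 0.02
(2) = 0.05
(3) = -0.00
(4) = 0.00
(5) = 0.00
(6) = 0.03
(7) = 0.00
(8) = 0.03
(9) = 1.18
(10) = 0.26
(11) = 0.01
(12) = 0.04
(13) = 0.05
(14) = 0.06
(15) = 0.00
(16) = 0.03
(17) = 0.01
(18) = 0.04
(19) = 2.92
(20) = -0.48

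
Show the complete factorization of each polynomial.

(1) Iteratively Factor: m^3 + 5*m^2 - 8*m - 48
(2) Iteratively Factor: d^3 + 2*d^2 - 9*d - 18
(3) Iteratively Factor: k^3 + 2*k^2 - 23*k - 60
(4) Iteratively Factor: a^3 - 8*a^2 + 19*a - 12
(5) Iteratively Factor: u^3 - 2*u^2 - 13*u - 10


(1) = (m - 3)*(m^2 + 8*m + 16) = (m - 3)*(m + 4)*(m + 4)
(2) = (d - 3)*(d^2 + 5*d + 6) = (d - 3)*(d + 2)*(d + 3)
(3) = (k + 4)*(k^2 - 2*k - 15) = (k + 3)*(k + 4)*(k - 5)
(4) = (a - 1)*(a^2 - 7*a + 12) = (a - 3)*(a - 1)*(a - 4)
(5) = (u + 2)*(u^2 - 4*u - 5) = (u - 5)*(u + 2)*(u + 1)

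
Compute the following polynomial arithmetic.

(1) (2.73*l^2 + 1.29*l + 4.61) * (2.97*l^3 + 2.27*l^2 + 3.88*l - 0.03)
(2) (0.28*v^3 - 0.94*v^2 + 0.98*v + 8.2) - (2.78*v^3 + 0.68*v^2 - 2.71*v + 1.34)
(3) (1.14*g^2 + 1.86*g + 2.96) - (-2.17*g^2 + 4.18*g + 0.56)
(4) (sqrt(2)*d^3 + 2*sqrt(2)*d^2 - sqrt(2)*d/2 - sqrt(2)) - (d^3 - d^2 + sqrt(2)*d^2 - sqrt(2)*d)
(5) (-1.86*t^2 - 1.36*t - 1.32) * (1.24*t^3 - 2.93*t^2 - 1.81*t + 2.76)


(1) = 8.1081*l^5 + 10.0284*l^4 + 27.2124*l^3 + 15.388*l^2 + 17.8481*l - 0.1383
(2) = -2.5*v^3 - 1.62*v^2 + 3.69*v + 6.86
(3) = 3.31*g^2 - 2.32*g + 2.4
(4) = -d^3 + sqrt(2)*d^3 + d^2 + sqrt(2)*d^2 + sqrt(2)*d/2 - sqrt(2)
(5) = -2.3064*t^5 + 3.7634*t^4 + 5.7146*t^3 + 1.1956*t^2 - 1.3644*t - 3.6432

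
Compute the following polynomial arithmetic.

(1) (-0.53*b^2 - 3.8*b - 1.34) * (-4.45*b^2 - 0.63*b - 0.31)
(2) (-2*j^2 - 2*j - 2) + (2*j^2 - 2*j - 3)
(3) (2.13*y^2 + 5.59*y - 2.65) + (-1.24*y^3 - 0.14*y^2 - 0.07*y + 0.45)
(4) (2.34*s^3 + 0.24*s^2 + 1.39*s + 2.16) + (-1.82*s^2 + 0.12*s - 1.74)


(1) = 2.3585*b^4 + 17.2439*b^3 + 8.5213*b^2 + 2.0222*b + 0.4154
(2) = -4*j - 5
(3) = -1.24*y^3 + 1.99*y^2 + 5.52*y - 2.2
(4) = 2.34*s^3 - 1.58*s^2 + 1.51*s + 0.42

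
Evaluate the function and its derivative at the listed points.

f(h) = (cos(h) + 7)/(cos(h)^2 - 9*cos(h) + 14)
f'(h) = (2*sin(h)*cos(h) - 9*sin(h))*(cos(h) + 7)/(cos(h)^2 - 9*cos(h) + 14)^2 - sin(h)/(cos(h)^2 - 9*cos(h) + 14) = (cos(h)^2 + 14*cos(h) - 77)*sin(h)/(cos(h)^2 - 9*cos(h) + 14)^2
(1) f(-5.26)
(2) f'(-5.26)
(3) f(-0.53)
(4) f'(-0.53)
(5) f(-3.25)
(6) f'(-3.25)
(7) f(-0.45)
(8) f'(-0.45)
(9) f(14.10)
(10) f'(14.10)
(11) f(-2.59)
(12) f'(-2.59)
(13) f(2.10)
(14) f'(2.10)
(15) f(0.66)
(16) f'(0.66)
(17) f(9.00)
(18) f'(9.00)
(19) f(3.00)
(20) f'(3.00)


(1) = 0.78
(2) = -0.65
(3) = 1.13
(4) = 0.67
(5) = 0.25
(6) = -0.02
(7) = 1.18
(8) = 0.61
(9) = 0.51
(10) = -0.41
(11) = 0.27
(12) = 0.09
(13) = 0.35
(14) = -0.20
(15) = 1.04
(16) = -0.71
(17) = 0.26
(18) = -0.07
(19) = 0.25
(20) = -0.02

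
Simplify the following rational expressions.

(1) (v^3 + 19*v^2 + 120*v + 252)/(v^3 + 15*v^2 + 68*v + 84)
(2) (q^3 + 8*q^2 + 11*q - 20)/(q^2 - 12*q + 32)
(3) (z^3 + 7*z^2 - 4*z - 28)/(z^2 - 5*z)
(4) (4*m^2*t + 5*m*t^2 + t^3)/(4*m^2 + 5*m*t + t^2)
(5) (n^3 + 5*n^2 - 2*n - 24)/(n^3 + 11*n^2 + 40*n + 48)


(1) = (v + 6)/(v + 2)
(2) = (q^3 + 8*q^2 + 11*q - 20)/(q^2 - 12*q + 32)
(3) = (z^3 + 7*z^2 - 4*z - 28)/(z^2 - 5*z)
(4) = t
(5) = (n - 2)/(n + 4)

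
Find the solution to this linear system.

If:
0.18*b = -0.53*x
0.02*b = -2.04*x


Then:
b = 0.00
x = 0.00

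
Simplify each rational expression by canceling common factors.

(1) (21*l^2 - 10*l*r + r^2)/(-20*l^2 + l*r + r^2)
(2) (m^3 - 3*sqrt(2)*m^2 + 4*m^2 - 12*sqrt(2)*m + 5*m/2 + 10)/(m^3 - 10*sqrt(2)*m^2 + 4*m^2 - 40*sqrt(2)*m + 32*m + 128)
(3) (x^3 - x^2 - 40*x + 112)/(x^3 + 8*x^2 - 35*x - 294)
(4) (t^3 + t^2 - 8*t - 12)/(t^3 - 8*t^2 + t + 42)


(1) = (21*l^2 - 10*l*r + r^2)/(-20*l^2 + l*r + r^2)
(2) = (2*m^2 - 6*sqrt(2)*m + 5)/(2*m^2 - 20*sqrt(2)*m + 64)
(3) = (x^2 - 8*x + 16)/(x^2 + x - 42)
(4) = (t + 2)/(t - 7)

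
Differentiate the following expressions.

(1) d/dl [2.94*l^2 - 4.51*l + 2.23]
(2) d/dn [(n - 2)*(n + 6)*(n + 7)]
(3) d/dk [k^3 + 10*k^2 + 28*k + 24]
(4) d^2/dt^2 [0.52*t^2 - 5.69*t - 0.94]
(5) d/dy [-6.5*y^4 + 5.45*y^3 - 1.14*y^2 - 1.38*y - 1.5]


(1) = 5.88*l - 4.51
(2) = 3*n^2 + 22*n + 16
(3) = 3*k^2 + 20*k + 28
(4) = 1.04000000000000
(5) = -26.0*y^3 + 16.35*y^2 - 2.28*y - 1.38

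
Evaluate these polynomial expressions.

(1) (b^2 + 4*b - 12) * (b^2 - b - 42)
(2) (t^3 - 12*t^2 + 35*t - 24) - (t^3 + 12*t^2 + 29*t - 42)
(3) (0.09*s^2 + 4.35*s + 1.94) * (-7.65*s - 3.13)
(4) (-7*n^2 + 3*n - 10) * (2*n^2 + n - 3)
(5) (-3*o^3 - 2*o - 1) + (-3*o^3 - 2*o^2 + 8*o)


(1) = b^4 + 3*b^3 - 58*b^2 - 156*b + 504
(2) = -24*t^2 + 6*t + 18
(3) = -0.6885*s^3 - 33.5592*s^2 - 28.4565*s - 6.0722
(4) = -14*n^4 - n^3 + 4*n^2 - 19*n + 30
(5) = -6*o^3 - 2*o^2 + 6*o - 1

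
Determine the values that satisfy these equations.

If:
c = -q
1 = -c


Then:
c = -1
q = 1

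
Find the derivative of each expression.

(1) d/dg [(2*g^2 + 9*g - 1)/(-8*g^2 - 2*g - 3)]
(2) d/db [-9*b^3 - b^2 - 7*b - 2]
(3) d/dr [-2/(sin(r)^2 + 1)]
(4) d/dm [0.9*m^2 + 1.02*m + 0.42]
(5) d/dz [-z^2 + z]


(1) = (68*g^2 - 28*g - 29)/(64*g^4 + 32*g^3 + 52*g^2 + 12*g + 9)
(2) = -27*b^2 - 2*b - 7
(3) = 8*sin(2*r)/(3 - cos(2*r))^2
(4) = 1.8*m + 1.02
(5) = 1 - 2*z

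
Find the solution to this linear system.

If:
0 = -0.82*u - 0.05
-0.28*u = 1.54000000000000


Then:
No Solution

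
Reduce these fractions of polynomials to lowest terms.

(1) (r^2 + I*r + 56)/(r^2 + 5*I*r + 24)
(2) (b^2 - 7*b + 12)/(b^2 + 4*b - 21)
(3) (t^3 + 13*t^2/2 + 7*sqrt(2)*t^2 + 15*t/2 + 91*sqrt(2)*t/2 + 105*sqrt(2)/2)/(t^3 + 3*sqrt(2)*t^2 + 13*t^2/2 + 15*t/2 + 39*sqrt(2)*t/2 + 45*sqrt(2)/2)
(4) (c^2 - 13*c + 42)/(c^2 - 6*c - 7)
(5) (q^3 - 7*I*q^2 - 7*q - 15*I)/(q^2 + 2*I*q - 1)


(1) = (r - 7*I)/(r - 3*I)
(2) = (b - 4)/(b + 7)
(3) = (4*t + 28*sqrt(2))/(4*t + 12*sqrt(2))
(4) = (c - 6)/(c + 1)
(5) = (q^2 - 8*I*q - 15)/(q + I)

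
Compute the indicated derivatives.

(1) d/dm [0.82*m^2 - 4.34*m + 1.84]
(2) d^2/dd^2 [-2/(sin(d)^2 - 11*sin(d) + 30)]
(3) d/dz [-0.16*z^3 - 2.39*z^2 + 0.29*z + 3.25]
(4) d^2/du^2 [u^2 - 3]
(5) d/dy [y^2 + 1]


(1) = 1.64*m - 4.34
(2) = 2*(4*sin(d)^4 - 33*sin(d)^3 - 5*sin(d)^2 + 396*sin(d) - 182)/(sin(d)^2 - 11*sin(d) + 30)^3
(3) = -0.48*z^2 - 4.78*z + 0.29
(4) = 2
(5) = 2*y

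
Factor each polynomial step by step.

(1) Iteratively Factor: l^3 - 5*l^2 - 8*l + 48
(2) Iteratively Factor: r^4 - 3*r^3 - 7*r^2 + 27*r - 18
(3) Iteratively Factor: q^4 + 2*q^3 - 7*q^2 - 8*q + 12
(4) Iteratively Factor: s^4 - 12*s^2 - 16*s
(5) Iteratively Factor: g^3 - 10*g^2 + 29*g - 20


(1) = (l + 3)*(l^2 - 8*l + 16) = (l - 4)*(l + 3)*(l - 4)
(2) = (r - 1)*(r^3 - 2*r^2 - 9*r + 18) = (r - 1)*(r + 3)*(r^2 - 5*r + 6) = (r - 2)*(r - 1)*(r + 3)*(r - 3)
(3) = (q + 2)*(q^3 - 7*q + 6) = (q - 2)*(q + 2)*(q^2 + 2*q - 3) = (q - 2)*(q - 1)*(q + 2)*(q + 3)
(4) = (s + 2)*(s^3 - 2*s^2 - 8*s) = s*(s + 2)*(s^2 - 2*s - 8) = s*(s - 4)*(s + 2)*(s + 2)
(5) = (g - 5)*(g^2 - 5*g + 4) = (g - 5)*(g - 4)*(g - 1)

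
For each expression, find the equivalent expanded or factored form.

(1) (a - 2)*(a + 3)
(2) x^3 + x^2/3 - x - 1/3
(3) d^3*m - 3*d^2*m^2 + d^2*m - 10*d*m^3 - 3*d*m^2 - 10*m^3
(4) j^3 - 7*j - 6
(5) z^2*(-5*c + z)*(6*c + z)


(1) = a^2 + a - 6
(2) = (x - 1)*(x + 1/3)*(x + 1)
(3) = (d - 5*m)*(d + 2*m)*(d*m + m)
(4) = (j - 3)*(j + 1)*(j + 2)
(5) = -30*c^2*z^2 + c*z^3 + z^4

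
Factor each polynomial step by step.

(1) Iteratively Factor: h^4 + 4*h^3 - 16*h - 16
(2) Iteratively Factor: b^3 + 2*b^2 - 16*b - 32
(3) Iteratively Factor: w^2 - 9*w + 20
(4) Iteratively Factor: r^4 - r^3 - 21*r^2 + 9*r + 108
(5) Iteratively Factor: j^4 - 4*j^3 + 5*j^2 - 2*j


(1) = (h - 2)*(h^3 + 6*h^2 + 12*h + 8) = (h - 2)*(h + 2)*(h^2 + 4*h + 4) = (h - 2)*(h + 2)^2*(h + 2)
(2) = (b + 4)*(b^2 - 2*b - 8) = (b + 2)*(b + 4)*(b - 4)
(3) = (w - 4)*(w - 5)
(4) = (r + 3)*(r^3 - 4*r^2 - 9*r + 36) = (r - 4)*(r + 3)*(r^2 - 9) = (r - 4)*(r - 3)*(r + 3)*(r + 3)
(5) = (j - 1)*(j^3 - 3*j^2 + 2*j) = (j - 1)^2*(j^2 - 2*j) = j*(j - 1)^2*(j - 2)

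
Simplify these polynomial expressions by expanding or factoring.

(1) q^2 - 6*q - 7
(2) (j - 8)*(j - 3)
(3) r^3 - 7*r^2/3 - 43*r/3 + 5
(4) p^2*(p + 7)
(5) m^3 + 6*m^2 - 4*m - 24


(1) = (q - 7)*(q + 1)
(2) = j^2 - 11*j + 24
(3) = (r - 5)*(r - 1/3)*(r + 3)
(4) = p^3 + 7*p^2
(5) = (m - 2)*(m + 2)*(m + 6)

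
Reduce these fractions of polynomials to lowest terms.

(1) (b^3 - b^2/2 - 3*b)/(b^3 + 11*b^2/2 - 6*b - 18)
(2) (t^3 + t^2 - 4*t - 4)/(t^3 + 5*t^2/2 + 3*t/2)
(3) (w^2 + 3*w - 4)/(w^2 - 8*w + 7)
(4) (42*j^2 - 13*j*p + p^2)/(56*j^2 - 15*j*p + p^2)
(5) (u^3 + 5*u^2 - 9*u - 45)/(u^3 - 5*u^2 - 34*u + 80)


(1) = b/(b + 6)
(2) = (2*t^2 - 8)/(2*t^2 + 3*t)
(3) = (w + 4)/(w - 7)
(4) = (-6*j + p)/(-8*j + p)
(5) = (u^2 - 9)/(u^2 - 10*u + 16)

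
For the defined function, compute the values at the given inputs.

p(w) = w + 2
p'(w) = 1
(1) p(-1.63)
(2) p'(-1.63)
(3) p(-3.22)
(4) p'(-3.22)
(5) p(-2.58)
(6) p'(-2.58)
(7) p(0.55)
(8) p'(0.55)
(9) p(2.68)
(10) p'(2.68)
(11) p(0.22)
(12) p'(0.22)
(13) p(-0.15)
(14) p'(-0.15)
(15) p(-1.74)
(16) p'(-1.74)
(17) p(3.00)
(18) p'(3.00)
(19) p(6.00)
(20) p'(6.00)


(1) = 0.37
(2) = 1.00
(3) = -1.22
(4) = 1.00
(5) = -0.58
(6) = 1.00
(7) = 2.55
(8) = 1.00
(9) = 4.68
(10) = 1.00
(11) = 2.22
(12) = 1.00
(13) = 1.85
(14) = 1.00
(15) = 0.26
(16) = 1.00
(17) = 5.00
(18) = 1.00
(19) = 8.00
(20) = 1.00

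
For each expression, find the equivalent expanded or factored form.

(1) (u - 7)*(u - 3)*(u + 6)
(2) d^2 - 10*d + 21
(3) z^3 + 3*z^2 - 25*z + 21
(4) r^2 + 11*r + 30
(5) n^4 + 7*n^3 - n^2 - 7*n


(1) = u^3 - 4*u^2 - 39*u + 126
(2) = (d - 7)*(d - 3)
(3) = (z - 3)*(z - 1)*(z + 7)
(4) = (r + 5)*(r + 6)
(5) = n*(n - 1)*(n + 1)*(n + 7)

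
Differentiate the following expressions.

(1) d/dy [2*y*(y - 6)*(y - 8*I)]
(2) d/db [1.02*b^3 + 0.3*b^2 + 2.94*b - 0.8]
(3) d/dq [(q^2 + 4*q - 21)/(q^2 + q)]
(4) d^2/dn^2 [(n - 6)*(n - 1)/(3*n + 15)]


(1) = 6*y^2 + y*(-24 - 32*I) + 96*I
(2) = 3.06*b^2 + 0.6*b + 2.94
(3) = 3*(-q^2 + 14*q + 7)/(q^2*(q^2 + 2*q + 1))
(4) = 44/(n^3 + 15*n^2 + 75*n + 125)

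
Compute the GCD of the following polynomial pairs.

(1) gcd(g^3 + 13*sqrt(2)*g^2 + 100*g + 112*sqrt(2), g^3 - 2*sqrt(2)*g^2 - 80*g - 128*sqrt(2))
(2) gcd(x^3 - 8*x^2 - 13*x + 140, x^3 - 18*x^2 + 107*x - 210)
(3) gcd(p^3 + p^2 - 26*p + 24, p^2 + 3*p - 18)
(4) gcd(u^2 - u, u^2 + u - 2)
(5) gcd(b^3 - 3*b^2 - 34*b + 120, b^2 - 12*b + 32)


(1) = g^2 + 6*sqrt(2)*g + 16
(2) = gcd((x - 7)*(x - 5)*(x + 4), (x - 7)*(x - 6)*(x - 5)) = x^2 - 12*x + 35
(3) = gcd((p - 4)*(p - 1)*(p + 6), (p - 3)*(p + 6)) = p + 6
(4) = gcd(u*(u - 1), (u - 1)*(u + 2)) = u - 1
(5) = gcd((b - 5)*(b - 4)*(b + 6), (b - 8)*(b - 4)) = b - 4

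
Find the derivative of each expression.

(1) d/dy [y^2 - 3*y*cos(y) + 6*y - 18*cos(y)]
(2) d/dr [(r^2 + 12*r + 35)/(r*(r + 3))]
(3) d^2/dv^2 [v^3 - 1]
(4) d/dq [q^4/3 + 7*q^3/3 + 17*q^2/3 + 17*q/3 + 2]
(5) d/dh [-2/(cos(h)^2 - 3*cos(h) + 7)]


(1) = 3*y*sin(y) + 2*y + 18*sin(y) - 3*cos(y) + 6
(2) = (-9*r^2 - 70*r - 105)/(r^2*(r^2 + 6*r + 9))
(3) = 6*v
(4) = 4*q^3/3 + 7*q^2 + 34*q/3 + 17/3
(5) = 2*(3 - 2*cos(h))*sin(h)/(cos(h)^2 - 3*cos(h) + 7)^2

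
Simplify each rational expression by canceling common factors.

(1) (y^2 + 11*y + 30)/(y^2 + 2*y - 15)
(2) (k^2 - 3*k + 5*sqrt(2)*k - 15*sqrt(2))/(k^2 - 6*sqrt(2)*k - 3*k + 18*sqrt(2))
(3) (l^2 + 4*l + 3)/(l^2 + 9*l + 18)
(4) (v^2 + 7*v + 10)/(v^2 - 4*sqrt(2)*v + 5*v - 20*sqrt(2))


(1) = (y + 6)/(y - 3)
(2) = (k + 5*sqrt(2))/(k - 6*sqrt(2))
(3) = (l + 1)/(l + 6)
(4) = (v + 2)/(v - 4*sqrt(2))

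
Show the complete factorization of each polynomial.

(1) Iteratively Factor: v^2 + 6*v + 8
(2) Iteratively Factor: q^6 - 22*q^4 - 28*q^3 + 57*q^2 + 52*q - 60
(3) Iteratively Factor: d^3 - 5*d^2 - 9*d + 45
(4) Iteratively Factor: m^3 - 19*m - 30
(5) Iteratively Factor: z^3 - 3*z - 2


(1) = (v + 4)*(v + 2)
(2) = (q - 1)*(q^5 + q^4 - 21*q^3 - 49*q^2 + 8*q + 60) = (q - 1)*(q + 3)*(q^4 - 2*q^3 - 15*q^2 - 4*q + 20) = (q - 1)^2*(q + 3)*(q^3 - q^2 - 16*q - 20) = (q - 1)^2*(q + 2)*(q + 3)*(q^2 - 3*q - 10) = (q - 1)^2*(q + 2)^2*(q + 3)*(q - 5)
(3) = (d + 3)*(d^2 - 8*d + 15) = (d - 5)*(d + 3)*(d - 3)
(4) = (m + 2)*(m^2 - 2*m - 15) = (m + 2)*(m + 3)*(m - 5)
(5) = (z - 2)*(z^2 + 2*z + 1) = (z - 2)*(z + 1)*(z + 1)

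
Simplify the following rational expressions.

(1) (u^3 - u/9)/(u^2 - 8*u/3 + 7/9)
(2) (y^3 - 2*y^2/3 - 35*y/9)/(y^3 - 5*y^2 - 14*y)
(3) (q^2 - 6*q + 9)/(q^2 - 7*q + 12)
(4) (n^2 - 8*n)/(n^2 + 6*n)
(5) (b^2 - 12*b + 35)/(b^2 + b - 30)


(1) = (3*u^2 + u)/(3*u - 7)
(2) = (9*y^2 - 6*y - 35)/(9*y^2 - 45*y - 126)
(3) = (q - 3)/(q - 4)
(4) = (n - 8)/(n + 6)
(5) = (b - 7)/(b + 6)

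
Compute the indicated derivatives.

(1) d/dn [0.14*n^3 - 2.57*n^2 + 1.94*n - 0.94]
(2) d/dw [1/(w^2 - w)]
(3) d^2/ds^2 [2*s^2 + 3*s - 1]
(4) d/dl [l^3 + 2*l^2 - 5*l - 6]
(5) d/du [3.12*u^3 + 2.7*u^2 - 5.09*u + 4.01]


(1) = 0.42*n^2 - 5.14*n + 1.94
(2) = (1 - 2*w)/(w^2*(w - 1)^2)
(3) = 4
(4) = 3*l^2 + 4*l - 5
(5) = 9.36*u^2 + 5.4*u - 5.09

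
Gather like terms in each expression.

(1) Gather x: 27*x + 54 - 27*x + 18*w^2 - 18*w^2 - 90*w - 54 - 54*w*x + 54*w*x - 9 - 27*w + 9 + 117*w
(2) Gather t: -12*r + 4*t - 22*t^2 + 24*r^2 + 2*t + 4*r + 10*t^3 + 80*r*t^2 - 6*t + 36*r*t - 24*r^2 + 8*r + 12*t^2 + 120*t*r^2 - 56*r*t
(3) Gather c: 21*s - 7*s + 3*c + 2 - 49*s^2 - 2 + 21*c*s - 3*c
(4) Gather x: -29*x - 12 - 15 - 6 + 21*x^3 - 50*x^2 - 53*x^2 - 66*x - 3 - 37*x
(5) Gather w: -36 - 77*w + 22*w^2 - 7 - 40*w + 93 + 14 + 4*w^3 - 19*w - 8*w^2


(1) = 0
(2) = 10*t^3 + t^2*(80*r - 10) + t*(120*r^2 - 20*r)
(3) = 21*c*s - 49*s^2 + 14*s
(4) = 21*x^3 - 103*x^2 - 132*x - 36
(5) = 4*w^3 + 14*w^2 - 136*w + 64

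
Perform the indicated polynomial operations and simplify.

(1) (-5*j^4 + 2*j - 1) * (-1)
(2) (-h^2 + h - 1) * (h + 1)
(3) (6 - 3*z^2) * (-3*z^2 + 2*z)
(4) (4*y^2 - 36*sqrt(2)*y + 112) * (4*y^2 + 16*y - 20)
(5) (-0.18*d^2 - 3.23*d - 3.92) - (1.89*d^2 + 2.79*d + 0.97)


(1) = 5*j^4 - 2*j + 1
(2) = -h^3 - 1
(3) = 9*z^4 - 6*z^3 - 18*z^2 + 12*z
(4) = 16*y^4 - 144*sqrt(2)*y^3 + 64*y^3 - 576*sqrt(2)*y^2 + 368*y^2 + 720*sqrt(2)*y + 1792*y - 2240
(5) = -2.07*d^2 - 6.02*d - 4.89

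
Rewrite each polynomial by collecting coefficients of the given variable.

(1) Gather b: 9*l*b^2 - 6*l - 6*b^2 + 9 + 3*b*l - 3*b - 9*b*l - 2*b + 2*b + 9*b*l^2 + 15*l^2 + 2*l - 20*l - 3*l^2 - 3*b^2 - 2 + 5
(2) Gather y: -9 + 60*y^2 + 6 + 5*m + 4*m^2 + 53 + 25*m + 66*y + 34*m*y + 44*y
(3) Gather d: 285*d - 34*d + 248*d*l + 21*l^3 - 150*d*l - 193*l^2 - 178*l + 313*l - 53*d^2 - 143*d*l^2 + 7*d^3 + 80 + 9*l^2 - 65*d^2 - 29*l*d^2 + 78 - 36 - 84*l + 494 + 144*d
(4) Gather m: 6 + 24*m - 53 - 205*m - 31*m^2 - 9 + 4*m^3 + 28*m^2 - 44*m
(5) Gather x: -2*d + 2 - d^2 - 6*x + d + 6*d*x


(1) = b^2*(9*l - 9) + b*(9*l^2 - 6*l - 3) + 12*l^2 - 24*l + 12
(2) = 4*m^2 + 30*m + 60*y^2 + y*(34*m + 110) + 50
(3) = 7*d^3 + d^2*(-29*l - 118) + d*(-143*l^2 + 98*l + 395) + 21*l^3 - 184*l^2 + 51*l + 616
(4) = 4*m^3 - 3*m^2 - 225*m - 56
(5) = -d^2 - d + x*(6*d - 6) + 2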